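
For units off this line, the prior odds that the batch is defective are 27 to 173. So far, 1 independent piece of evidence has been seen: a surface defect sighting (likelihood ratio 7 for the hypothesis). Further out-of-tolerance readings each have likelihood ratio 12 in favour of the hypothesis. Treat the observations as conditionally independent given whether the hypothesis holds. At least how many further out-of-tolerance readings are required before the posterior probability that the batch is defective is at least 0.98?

2

Prior odds = 27/173.
Bayes factor of the evidence already in hand = 7.
Odds after that evidence = (27/173) × 7 = 189/173.
Target odds = 0.98/0.02 = 49.
Need 12ⁿ ≥ 49 ÷ (189/173) = 1211/27.
12¹ = 12 falls short of 1211/27 but 12² = 144 reaches it, so n = 2.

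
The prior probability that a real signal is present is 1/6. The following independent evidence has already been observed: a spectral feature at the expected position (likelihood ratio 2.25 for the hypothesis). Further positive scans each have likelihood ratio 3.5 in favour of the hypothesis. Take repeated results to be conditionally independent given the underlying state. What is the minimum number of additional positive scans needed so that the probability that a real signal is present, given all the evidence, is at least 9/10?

Prior odds = (1/6)/(5/6) = 0.2.
Bayes factor of the evidence already in hand = 2.25.
Odds after that evidence = 0.2 × 2.25 = 0.45.
Target odds = 0.9/0.1 = 9.
Need 3.5ⁿ ≥ 9 ÷ 0.45 = 20.
3.5² = 12.25 falls short of 20 but 3.5³ = 42.875 reaches it, so n = 3.

3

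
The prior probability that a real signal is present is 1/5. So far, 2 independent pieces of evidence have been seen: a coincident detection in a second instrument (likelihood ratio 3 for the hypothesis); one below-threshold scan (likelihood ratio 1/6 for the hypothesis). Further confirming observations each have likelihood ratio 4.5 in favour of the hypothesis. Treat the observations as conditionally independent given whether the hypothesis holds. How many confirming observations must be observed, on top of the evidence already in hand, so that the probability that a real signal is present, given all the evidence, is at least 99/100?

5

Prior odds = 0.2/0.8 = 0.25.
Combined Bayes factor of the evidence already in hand = 3 × (1/6) = 0.5.
Odds after that evidence = 0.25 × 0.5 = 0.125.
Target odds = 0.99/0.01 = 99.
Need 4.5ⁿ ≥ 99 ÷ 0.125 = 792.
4.5⁴ = 410.0625 falls short of 792 but 4.5⁵ = 1845.28125 reaches it, so n = 5.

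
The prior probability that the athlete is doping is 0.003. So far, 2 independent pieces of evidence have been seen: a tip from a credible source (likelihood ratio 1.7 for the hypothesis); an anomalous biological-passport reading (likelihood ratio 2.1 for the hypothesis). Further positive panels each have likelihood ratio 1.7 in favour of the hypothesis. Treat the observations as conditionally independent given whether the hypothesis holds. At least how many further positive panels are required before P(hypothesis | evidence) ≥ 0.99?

18

Prior odds = 0.003/0.997 = 3/997.
Combined Bayes factor of the evidence already in hand = 1.7 × 2.1 = 3.57.
Odds after that evidence = (3/997) × 3.57 = 1071/99700.
Target odds = 0.99/0.01 = 99.
Need 1.7ⁿ ≥ 99 ÷ (1071/99700) = 1096700/119.
1.7¹⁷ ≈8272.4 falls short of 1096700/119 but 1.7¹⁸ ≈14063.1 reaches it, so n = 18.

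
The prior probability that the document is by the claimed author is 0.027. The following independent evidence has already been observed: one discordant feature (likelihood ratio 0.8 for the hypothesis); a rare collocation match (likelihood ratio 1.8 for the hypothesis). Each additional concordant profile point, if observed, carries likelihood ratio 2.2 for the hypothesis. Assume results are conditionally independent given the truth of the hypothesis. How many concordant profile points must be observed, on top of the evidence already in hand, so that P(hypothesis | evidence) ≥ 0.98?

Prior odds = 0.027/0.973 = 27/973.
Combined Bayes factor of the evidence already in hand = 0.8 × 1.8 = 1.44.
Odds after that evidence = (27/973) × 1.44 = 972/24325.
Target odds = 0.98/0.02 = 49.
Need 2.2ⁿ ≥ 49 ÷ (972/24325) = 1191925/972.
2.2⁹ ≈1207.27 falls short of 1191925/972 but 2.2¹⁰ ≈2655.99 reaches it, so n = 10.

10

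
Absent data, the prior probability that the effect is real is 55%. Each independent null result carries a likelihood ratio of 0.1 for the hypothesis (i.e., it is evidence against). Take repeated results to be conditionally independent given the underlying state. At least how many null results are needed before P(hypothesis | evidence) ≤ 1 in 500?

3

Prior odds: 0.55 ÷ 0.45 = 11/9.
Likelihood ratio per null result = 0.1.
Target posterior odds = 0.002/0.998 = 1/499.
Need (11/9) × 0.1ⁿ ≤ 1/499, i.e. 0.1ⁿ ≤ 9/5489.
0.1² = 0.01 is still above 9/5489 but 0.1³ = 0.001 is at or below it, so n = 3.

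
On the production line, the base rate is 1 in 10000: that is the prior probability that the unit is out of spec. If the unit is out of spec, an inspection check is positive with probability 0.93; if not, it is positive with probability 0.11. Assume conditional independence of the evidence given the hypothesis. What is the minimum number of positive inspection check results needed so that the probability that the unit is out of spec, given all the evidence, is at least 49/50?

Prior odds: 0.0001 ÷ 0.9999 = 1/9999.
Likelihood ratio of a positive = 0.93/0.11 = 93/11.
Target odds: 0.98 ÷ 0.02 = 49.
Need (1/9999) × (93/11)ⁿ ≥ 49, i.e. (93/11)ⁿ ≥ 489951.
(93/11)⁶ ≈365209 falls short of 489951 but (93/11)⁷ ≈3.08768e+06 reaches it, so n = 7.

7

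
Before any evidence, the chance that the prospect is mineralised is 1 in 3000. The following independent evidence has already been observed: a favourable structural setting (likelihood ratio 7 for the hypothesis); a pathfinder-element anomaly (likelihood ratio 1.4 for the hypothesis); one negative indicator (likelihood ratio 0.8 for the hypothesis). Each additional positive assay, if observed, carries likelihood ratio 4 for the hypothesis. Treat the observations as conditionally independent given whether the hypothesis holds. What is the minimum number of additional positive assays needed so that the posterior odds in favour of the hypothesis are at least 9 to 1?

6

Prior odds = (1/3000)/(2999/3000) = 1/2999.
Combined Bayes factor of the evidence already in hand = 7 × 1.4 × 0.8 = 7.84.
Odds after that evidence = (1/2999) × 7.84 = 196/74975.
Target odds = 9.
Need 4ⁿ ≥ 9 ÷ (196/74975) = 674775/196.
4⁵ = 1024 falls short of 674775/196 but 4⁶ = 4096 reaches it, so n = 6.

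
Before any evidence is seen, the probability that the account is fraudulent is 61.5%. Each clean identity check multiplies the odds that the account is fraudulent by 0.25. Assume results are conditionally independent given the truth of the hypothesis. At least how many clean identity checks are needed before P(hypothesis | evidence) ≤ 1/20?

3

Prior odds = 0.615/0.385 = 123/77.
Likelihood ratio per clean identity check = 0.25.
Target posterior odds = 0.05/0.95 = 1/19.
Need (123/77) × 0.25ⁿ ≤ 1/19, i.e. 0.25ⁿ ≤ 77/2337.
0.25² = 0.0625 is still above 77/2337 but 0.25³ = 0.015625 is at or below it, so n = 3.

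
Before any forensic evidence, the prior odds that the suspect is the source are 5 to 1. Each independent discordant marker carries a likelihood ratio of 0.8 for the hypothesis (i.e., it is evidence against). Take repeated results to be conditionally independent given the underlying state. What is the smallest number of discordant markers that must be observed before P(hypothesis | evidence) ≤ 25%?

Prior odds = 5.
Likelihood ratio per discordant marker = 0.8.
Target odds: 0.25 ÷ 0.75 = 1/3.
Need 5 × 0.8ⁿ ≤ 1/3, i.e. 0.8ⁿ ≤ 1/15.
0.8¹² = 16777216/244140625 is still above 1/15 but 0.8¹³ ≈0.0549756 is at or below it, so n = 13.

13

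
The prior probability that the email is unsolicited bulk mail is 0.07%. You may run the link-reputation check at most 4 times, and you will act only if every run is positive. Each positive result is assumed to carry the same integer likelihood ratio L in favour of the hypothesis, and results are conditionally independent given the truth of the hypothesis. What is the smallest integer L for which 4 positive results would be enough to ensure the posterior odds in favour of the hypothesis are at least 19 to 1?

13

Prior odds = 0.0007/0.9993 = 7/9993.
Target odds = 19.
Need L⁴ ≥ 19 ÷ (7/9993) = 189867/7.
12⁴ = 20736 < 189867/7 ≤ 28561 = 13⁴, so L = 13.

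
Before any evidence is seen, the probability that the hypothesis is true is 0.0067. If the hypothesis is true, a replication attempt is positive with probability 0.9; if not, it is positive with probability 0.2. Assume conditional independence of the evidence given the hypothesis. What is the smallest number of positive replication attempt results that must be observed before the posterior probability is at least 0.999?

Prior odds: 0.0067 ÷ 0.9933 = 67/9933.
Likelihood ratio of a positive = 0.9/0.2 = 4.5.
Target odds: 0.999 ÷ 0.001 = 999.
Need (67/9933) × 4.5ⁿ ≥ 999, i.e. 4.5ⁿ ≥ 9923067/67.
4.5⁷ = 4782969/128 falls short of 9923067/67 but 4.5⁸ = 43046721/256 reaches it, so n = 8.

8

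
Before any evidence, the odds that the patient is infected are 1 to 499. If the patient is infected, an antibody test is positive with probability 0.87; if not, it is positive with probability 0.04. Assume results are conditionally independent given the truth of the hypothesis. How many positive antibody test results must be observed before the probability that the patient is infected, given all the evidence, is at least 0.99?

4

Prior odds = 1/499.
Likelihood ratio of a positive = 0.87/0.04 = 21.75.
Target posterior odds = 0.99/0.01 = 99.
Need (1/499) × 21.75ⁿ ≥ 99, i.e. 21.75ⁿ ≥ 49401.
21.75³ = 658503/64 falls short of 49401 but 21.75⁴ = 57289761/256 reaches it, so n = 4.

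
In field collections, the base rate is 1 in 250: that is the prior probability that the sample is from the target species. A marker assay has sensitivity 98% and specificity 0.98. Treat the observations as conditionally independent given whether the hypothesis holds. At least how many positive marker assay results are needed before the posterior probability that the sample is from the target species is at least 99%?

Prior odds = 0.004/0.996 = 1/249.
False-positive rate = 1 − 0.98 = 0.02; likelihood ratio of a positive = 0.98/0.02 = 49.
Target posterior odds = 0.99/0.01 = 99.
Require 49ⁿ ≥ 99 ÷ (1/249) = 24651.
49² = 2401 falls short of 24651 but 49³ = 117649 reaches it, so n = 3.

3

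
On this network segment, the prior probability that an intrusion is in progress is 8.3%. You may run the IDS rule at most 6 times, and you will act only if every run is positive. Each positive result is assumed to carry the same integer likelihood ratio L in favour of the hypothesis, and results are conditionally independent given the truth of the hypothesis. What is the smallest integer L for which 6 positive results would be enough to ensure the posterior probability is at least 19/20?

Prior odds = 0.083/0.917 = 83/917.
Target odds = 0.95/0.05 = 19.
Need L⁶ ≥ 19 ÷ (83/917) = 17423/83.
2⁶ = 64 < 17423/83 ≤ 729 = 3⁶, so L = 3.

3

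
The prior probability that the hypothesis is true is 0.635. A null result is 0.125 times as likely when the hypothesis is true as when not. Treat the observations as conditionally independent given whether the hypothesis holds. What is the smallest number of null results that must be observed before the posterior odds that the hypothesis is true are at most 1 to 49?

3

Prior odds = 0.635/0.365 = 127/73.
Likelihood ratio per null result = 0.125.
Target odds = 1/49.
Require 0.125ⁿ ≤ 1/49 ÷ (127/73) = 73/6223.
0.125² = 0.015625 is still above 73/6223 but 0.125³ = 0.001953125 is at or below it, so n = 3.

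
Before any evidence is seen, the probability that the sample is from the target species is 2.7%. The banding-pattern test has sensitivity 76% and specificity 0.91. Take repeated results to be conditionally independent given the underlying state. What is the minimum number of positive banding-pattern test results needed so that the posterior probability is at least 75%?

3

Prior odds: 0.027 ÷ 0.973 = 27/973.
False-positive rate = 1 − 0.91 = 0.09; likelihood ratio of a positive = 0.76/0.09 = 76/9.
Target posterior odds = 0.75/0.25 = 3.
Need (27/973) × (76/9)ⁿ ≥ 3, i.e. (76/9)ⁿ ≥ 973/9.
(76/9)² = 5776/81 falls short of 973/9 but (76/9)³ = 438976/729 reaches it, so n = 3.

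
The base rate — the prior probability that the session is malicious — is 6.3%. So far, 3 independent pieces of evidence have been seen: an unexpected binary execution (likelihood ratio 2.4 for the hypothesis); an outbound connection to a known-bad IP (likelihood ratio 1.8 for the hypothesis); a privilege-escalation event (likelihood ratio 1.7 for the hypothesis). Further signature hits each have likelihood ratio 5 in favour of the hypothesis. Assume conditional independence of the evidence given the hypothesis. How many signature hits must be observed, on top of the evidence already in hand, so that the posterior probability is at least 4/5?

2

Prior odds = 0.063/0.937 = 63/937.
Combined Bayes factor of the evidence already in hand = 2.4 × 1.8 × 1.7 = 7.344.
Odds after that evidence = (63/937) × 7.344 = 57834/117125.
Target odds = 0.8/0.2 = 4.
Need 5ⁿ ≥ 4 ÷ (57834/117125) = 234250/28917.
5¹ = 5 falls short of 234250/28917 but 5² = 25 reaches it, so n = 2.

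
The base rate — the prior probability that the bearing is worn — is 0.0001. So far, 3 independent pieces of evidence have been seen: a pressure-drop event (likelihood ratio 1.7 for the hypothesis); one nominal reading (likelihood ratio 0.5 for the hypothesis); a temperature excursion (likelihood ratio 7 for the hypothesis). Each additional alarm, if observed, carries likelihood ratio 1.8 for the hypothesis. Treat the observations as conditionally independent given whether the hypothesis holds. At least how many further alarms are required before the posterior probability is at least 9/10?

17

Prior odds = 0.0001/0.9999 = 1/9999.
Combined Bayes factor of the evidence already in hand = 1.7 × 0.5 × 7 = 5.95.
Odds after that evidence = (1/9999) × 5.95 = 119/199980.
Target odds = 0.9/0.1 = 9.
Need 1.8ⁿ ≥ 9 ÷ (119/199980) = 1799820/119.
1.8¹⁶ ≈12144 falls short of 1799820/119 but 1.8¹⁷ ≈21859.1 reaches it, so n = 17.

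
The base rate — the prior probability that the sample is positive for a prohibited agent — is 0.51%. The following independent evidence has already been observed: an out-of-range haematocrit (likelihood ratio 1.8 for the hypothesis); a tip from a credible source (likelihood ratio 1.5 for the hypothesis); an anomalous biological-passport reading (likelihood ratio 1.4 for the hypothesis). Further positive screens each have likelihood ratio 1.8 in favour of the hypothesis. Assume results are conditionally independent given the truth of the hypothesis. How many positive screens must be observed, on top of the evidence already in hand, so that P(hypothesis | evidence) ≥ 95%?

12

Prior odds = 0.0051/0.9949 = 51/9949.
Combined Bayes factor of the evidence already in hand = 1.8 × 1.5 × 1.4 = 3.78.
Odds after that evidence = (51/9949) × 3.78 = 9639/497450.
Target odds = 0.95/0.05 = 19.
Need 1.8ⁿ ≥ 19 ÷ (9639/497450) = 9451550/9639.
1.8¹¹ ≈642.684 falls short of 9451550/9639 but 1.8¹² ≈1156.83 reaches it, so n = 12.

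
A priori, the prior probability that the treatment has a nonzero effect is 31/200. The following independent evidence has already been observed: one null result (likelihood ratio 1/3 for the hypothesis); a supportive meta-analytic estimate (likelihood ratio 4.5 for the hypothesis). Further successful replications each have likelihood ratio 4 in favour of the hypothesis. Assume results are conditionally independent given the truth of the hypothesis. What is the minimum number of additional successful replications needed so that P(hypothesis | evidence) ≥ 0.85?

3

Prior odds = 0.155/0.845 = 31/169.
Combined Bayes factor of the evidence already in hand = (1/3) × 4.5 = 1.5.
Odds after that evidence = (31/169) × 1.5 = 93/338.
Target odds = 0.85/0.15 = 17/3.
Need 4ⁿ ≥ 17/3 ÷ (93/338) = 5746/279.
4² = 16 falls short of 5746/279 but 4³ = 64 reaches it, so n = 3.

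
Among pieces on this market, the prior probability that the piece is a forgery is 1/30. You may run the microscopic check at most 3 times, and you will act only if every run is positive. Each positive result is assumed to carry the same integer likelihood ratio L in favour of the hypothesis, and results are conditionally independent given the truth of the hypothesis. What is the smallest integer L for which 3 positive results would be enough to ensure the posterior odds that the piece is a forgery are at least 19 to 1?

9

Prior odds = (1/30)/(29/30) = 1/29.
Target odds = 19.
Need L³ ≥ 19 ÷ (1/29) = 551.
8³ = 512 < 551 ≤ 729 = 9³, so L = 9.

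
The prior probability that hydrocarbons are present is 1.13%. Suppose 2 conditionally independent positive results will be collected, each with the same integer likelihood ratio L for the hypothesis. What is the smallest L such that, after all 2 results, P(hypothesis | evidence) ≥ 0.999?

296

Prior odds = 0.0113/0.9887 = 113/9887.
Target odds = 0.999/0.001 = 999.
Need L² ≥ 999 ÷ (113/9887) = 9877113/113.
295² = 87025 < 9877113/113 ≤ 87616 = 296², so L = 296.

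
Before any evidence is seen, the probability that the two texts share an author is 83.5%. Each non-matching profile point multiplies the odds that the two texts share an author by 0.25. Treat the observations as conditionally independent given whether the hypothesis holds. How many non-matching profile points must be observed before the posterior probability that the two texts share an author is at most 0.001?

7

Prior odds = 0.835/0.165 = 167/33.
Likelihood ratio per non-matching profile point = 0.25.
Target posterior odds = 0.001/0.999 = 1/999.
Need (167/33) × 0.25ⁿ ≤ 1/999, i.e. 0.25ⁿ ≤ 11/55611.
0.25⁶ = 1/4096 is still above 11/55611 but 0.25⁷ = 1/16384 is at or below it, so n = 7.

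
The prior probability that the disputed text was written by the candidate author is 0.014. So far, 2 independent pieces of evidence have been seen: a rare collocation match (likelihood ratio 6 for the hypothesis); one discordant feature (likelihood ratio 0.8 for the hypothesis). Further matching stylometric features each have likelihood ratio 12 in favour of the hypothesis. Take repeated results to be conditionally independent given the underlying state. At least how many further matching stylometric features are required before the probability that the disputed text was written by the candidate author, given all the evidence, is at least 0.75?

2

Prior odds = 0.014/0.986 = 7/493.
Combined Bayes factor of the evidence already in hand = 6 × 0.8 = 4.8.
Odds after that evidence = (7/493) × 4.8 = 168/2465.
Target odds = 0.75/0.25 = 3.
Need 12ⁿ ≥ 3 ÷ (168/2465) = 2465/56.
12¹ = 12 falls short of 2465/56 but 12² = 144 reaches it, so n = 2.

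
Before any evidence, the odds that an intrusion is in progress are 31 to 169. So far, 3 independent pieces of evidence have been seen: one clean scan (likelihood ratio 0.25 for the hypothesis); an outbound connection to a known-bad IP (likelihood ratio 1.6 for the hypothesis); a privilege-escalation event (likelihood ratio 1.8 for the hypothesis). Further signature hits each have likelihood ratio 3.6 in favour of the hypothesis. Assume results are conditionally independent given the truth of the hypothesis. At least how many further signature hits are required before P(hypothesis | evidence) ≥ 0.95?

Prior odds = 31/169.
Combined Bayes factor of the evidence already in hand = 0.25 × 1.6 × 1.8 = 0.72.
Odds after that evidence = (31/169) × 0.72 = 558/4225.
Target odds = 0.95/0.05 = 19.
Need 3.6ⁿ ≥ 19 ÷ (558/4225) = 80275/558.
3.6³ = 46.656 falls short of 80275/558 but 3.6⁴ = 167.9616 reaches it, so n = 4.

4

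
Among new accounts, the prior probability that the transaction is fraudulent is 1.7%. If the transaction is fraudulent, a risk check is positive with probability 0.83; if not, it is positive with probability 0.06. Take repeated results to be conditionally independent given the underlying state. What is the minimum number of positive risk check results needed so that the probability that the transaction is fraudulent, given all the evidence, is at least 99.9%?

Prior odds: 0.017 ÷ 0.983 = 17/983.
Likelihood ratio of a positive = 0.83/0.06 = 83/6.
Target odds: 0.999 ÷ 0.001 = 999.
Require (83/6)ⁿ ≥ 999 ÷ (17/983) = 982017/17.
(83/6)⁴ = 47458321/1296 falls short of 982017/17 but (83/6)⁵ ≈506564 reaches it, so n = 5.

5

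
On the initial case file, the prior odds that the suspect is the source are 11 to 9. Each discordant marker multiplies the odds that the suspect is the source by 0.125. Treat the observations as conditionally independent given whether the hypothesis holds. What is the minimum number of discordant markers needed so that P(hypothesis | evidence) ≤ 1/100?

Prior odds = 11/9.
Likelihood ratio per discordant marker = 0.125.
Target posterior odds = 0.01/0.99 = 1/99.
Require 0.125ⁿ ≤ 1/99 ÷ (11/9) = 1/121.
0.125² = 0.015625 is still above 1/121 but 0.125³ = 0.001953125 is at or below it, so n = 3.

3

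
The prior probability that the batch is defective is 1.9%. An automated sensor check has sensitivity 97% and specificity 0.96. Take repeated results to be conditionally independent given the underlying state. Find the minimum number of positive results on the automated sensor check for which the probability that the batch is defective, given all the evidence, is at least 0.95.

3

Prior odds: 0.019 ÷ 0.981 = 19/981.
False-positive rate = 1 − 0.96 = 0.04; likelihood ratio of a positive = 0.97/0.04 = 24.25.
Target posterior odds = 0.95/0.05 = 19.
Need (19/981) × 24.25ⁿ ≥ 19, i.e. 24.25ⁿ ≥ 981.
24.25² = 588.0625 falls short of 981 but 24.25³ = 912673/64 reaches it, so n = 3.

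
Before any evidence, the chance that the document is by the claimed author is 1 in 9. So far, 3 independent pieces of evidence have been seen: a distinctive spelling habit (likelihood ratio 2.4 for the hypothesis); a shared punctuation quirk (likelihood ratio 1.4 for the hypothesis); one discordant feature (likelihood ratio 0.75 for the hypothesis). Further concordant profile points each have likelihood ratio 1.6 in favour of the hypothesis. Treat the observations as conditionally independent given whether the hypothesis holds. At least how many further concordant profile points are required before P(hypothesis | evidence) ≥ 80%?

6

Prior odds = (1/9)/(8/9) = 0.125.
Combined Bayes factor of the evidence already in hand = 2.4 × 1.4 × 0.75 = 2.52.
Odds after that evidence = 0.125 × 2.52 = 0.315.
Target odds = 0.8/0.2 = 4.
Need 1.6ⁿ ≥ 4 ÷ 0.315 = 800/63.
1.6⁵ = 10.48576 falls short of 800/63 but 1.6⁶ = 262144/15625 reaches it, so n = 6.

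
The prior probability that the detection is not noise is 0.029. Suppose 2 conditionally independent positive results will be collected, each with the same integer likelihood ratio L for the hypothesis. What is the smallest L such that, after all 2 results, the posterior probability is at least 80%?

12

Prior odds = 0.029/0.971 = 29/971.
Target odds = 0.8/0.2 = 4.
Need L² ≥ 4 ÷ (29/971) = 3884/29.
11² = 121 < 3884/29 ≤ 144 = 12², so L = 12.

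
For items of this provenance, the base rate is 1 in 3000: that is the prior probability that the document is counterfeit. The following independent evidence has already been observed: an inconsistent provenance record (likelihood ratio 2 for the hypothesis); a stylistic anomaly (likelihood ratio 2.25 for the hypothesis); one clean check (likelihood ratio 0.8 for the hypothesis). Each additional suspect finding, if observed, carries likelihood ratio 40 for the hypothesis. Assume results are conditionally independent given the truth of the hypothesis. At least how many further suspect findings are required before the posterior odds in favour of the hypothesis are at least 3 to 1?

Prior odds = (1/3000)/(2999/3000) = 1/2999.
Combined Bayes factor of the evidence already in hand = 2 × 2.25 × 0.8 = 3.6.
Odds after that evidence = (1/2999) × 3.6 = 18/14995.
Target odds = 3.
Need 40ⁿ ≥ 3 ÷ (18/14995) = 14995/6.
40² = 1600 falls short of 14995/6 but 40³ = 64000 reaches it, so n = 3.

3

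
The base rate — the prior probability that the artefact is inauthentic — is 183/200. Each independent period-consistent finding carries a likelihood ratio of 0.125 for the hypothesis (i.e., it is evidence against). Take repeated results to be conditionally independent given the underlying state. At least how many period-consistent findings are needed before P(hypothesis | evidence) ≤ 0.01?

4

Prior odds: 0.915 ÷ 0.085 = 183/17.
Likelihood ratio per period-consistent finding = 0.125.
Target odds: 0.01 ÷ 0.99 = 1/99.
Require 0.125ⁿ ≤ 1/99 ÷ (183/17) = 17/18117.
0.125³ = 0.001953125 is still above 17/18117 but 0.125⁴ = 1/4096 is at or below it, so n = 4.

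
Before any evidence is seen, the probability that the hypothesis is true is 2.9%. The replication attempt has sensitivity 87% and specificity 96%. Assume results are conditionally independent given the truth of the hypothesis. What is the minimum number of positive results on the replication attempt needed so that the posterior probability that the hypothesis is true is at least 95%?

3

Prior odds = 0.029/0.971 = 29/971.
False-positive rate = 1 − 0.96 = 0.04; likelihood ratio of a positive = 0.87/0.04 = 21.75.
Target posterior odds = 0.95/0.05 = 19.
Require 21.75ⁿ ≥ 19 ÷ (29/971) = 18449/29.
21.75² = 473.0625 falls short of 18449/29 but 21.75³ = 658503/64 reaches it, so n = 3.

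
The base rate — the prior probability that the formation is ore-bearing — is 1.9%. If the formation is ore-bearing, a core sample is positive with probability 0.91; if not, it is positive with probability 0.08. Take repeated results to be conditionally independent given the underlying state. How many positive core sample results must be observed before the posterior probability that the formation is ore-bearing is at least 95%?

3

Prior odds = 0.019/0.981 = 19/981.
Likelihood ratio of a positive = 0.91/0.08 = 11.375.
Target odds: 0.95 ÷ 0.05 = 19.
Need (19/981) × 11.375ⁿ ≥ 19, i.e. 11.375ⁿ ≥ 981.
11.375² = 129.390625 falls short of 981 but 11.375³ = 753571/512 reaches it, so n = 3.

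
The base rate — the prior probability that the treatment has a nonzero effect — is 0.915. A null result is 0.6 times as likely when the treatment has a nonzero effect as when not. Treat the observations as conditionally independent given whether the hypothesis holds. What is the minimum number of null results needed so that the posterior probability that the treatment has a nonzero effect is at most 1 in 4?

Prior odds: 0.915 ÷ 0.085 = 183/17.
Likelihood ratio per null result = 0.6.
Target posterior odds = 0.25/0.75 = 1/3.
Need (183/17) × 0.6ⁿ ≤ 1/3, i.e. 0.6ⁿ ≤ 17/549.
0.6⁶ = 729/15625 is still above 17/549 but 0.6⁷ = 2187/78125 is at or below it, so n = 7.

7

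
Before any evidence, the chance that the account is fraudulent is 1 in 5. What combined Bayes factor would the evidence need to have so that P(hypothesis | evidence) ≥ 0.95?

76

Prior odds = 0.2/0.8 = 0.25.
Target odds = 0.95/0.05 = 19.
Required Bayes factor = 19 ÷ 0.25 = 76.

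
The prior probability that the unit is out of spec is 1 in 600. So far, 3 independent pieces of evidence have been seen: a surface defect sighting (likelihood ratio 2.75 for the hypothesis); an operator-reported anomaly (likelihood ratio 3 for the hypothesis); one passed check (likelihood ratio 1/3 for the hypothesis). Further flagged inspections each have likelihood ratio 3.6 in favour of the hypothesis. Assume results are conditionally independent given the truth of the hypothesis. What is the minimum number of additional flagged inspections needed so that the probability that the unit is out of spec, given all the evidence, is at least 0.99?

Prior odds = (1/600)/(599/600) = 1/599.
Combined Bayes factor of the evidence already in hand = 2.75 × 3 × (1/3) = 2.75.
Odds after that evidence = (1/599) × 2.75 = 11/2396.
Target odds = 0.99/0.01 = 99.
Need 3.6ⁿ ≥ 99 ÷ (11/2396) = 21564.
3.6⁷ = 612220032/78125 falls short of 21564 but 3.6⁸ ≈28211.1 reaches it, so n = 8.

8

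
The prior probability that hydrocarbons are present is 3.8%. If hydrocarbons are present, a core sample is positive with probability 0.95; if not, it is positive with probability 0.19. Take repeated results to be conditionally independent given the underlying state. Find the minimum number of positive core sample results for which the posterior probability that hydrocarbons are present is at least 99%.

Prior odds = 0.038/0.962 = 19/481.
Likelihood ratio of a positive = 0.95/0.19 = 5.
Target posterior odds = 0.99/0.01 = 99.
Require 5ⁿ ≥ 99 ÷ (19/481) = 47619/19.
5⁴ = 625 falls short of 47619/19 but 5⁵ = 3125 reaches it, so n = 5.

5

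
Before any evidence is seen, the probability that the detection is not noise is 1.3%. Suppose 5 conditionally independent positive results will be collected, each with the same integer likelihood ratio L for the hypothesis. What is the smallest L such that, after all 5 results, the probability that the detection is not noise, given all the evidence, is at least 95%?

5

Prior odds = 0.013/0.987 = 13/987.
Target odds = 0.95/0.05 = 19.
Need L⁵ ≥ 19 ÷ (13/987) = 18753/13.
4⁵ = 1024 < 18753/13 ≤ 3125 = 5⁵, so L = 5.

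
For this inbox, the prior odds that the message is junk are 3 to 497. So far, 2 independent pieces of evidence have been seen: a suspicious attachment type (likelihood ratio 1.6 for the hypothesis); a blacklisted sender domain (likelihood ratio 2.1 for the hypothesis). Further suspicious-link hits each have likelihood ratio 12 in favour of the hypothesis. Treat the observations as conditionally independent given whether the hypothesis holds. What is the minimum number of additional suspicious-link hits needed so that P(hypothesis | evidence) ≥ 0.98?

4

Prior odds = 3/497.
Combined Bayes factor of the evidence already in hand = 1.6 × 2.1 = 3.36.
Odds after that evidence = (3/497) × 3.36 = 36/1775.
Target odds = 0.98/0.02 = 49.
Need 12ⁿ ≥ 49 ÷ (36/1775) = 86975/36.
12³ = 1728 falls short of 86975/36 but 12⁴ = 20736 reaches it, so n = 4.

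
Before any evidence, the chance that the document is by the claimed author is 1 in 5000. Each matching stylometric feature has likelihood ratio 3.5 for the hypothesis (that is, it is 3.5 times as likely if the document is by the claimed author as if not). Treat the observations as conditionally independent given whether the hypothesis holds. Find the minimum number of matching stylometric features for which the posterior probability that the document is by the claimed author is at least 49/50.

Prior odds = 0.0002/0.9998 = 1/4999.
Likelihood ratio per matching stylometric feature = 3.5.
Target posterior odds = 0.98/0.02 = 49.
Require 3.5ⁿ ≥ 49 ÷ (1/4999) = 244951.
3.5⁹ = 40353607/512 falls short of 244951 but 3.5¹⁰ = 282475249/1024 reaches it, so n = 10.

10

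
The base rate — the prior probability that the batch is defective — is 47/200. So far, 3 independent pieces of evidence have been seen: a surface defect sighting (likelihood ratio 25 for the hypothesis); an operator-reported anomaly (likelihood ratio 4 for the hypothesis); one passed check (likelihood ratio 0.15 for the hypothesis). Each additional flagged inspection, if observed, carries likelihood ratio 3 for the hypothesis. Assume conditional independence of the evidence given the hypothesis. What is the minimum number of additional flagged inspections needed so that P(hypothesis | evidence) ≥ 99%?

Prior odds = 0.235/0.765 = 47/153.
Combined Bayes factor of the evidence already in hand = 25 × 4 × 0.15 = 15.
Odds after that evidence = (47/153) × 15 = 235/51.
Target odds = 0.99/0.01 = 99.
Need 3ⁿ ≥ 99 ÷ (235/51) = 5049/235.
3² = 9 falls short of 5049/235 but 3³ = 27 reaches it, so n = 3.

3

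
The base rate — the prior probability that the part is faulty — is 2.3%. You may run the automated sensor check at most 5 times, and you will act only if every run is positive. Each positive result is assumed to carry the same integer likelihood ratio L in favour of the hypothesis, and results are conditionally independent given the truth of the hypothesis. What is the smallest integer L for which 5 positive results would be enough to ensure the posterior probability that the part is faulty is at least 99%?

Prior odds = 0.023/0.977 = 23/977.
Target odds = 0.99/0.01 = 99.
Need L⁵ ≥ 99 ÷ (23/977) = 96723/23.
5⁵ = 3125 < 96723/23 ≤ 7776 = 6⁵, so L = 6.

6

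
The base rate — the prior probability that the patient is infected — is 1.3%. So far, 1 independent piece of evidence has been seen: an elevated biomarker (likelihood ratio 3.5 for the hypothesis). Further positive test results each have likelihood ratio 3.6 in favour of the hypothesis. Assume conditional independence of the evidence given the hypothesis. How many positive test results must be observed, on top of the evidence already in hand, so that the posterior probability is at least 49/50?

6

Prior odds = 0.013/0.987 = 13/987.
Bayes factor of the evidence already in hand = 3.5.
Odds after that evidence = (13/987) × 3.5 = 13/282.
Target odds = 0.98/0.02 = 49.
Need 3.6ⁿ ≥ 49 ÷ (13/282) = 13818/13.
3.6⁵ = 604.66176 falls short of 13818/13 but 3.6⁶ = 34012224/15625 reaches it, so n = 6.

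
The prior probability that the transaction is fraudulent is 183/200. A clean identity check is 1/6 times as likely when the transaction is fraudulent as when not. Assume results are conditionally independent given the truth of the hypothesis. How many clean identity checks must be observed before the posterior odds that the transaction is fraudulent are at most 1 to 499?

5

Prior odds = 0.915/0.085 = 183/17.
Likelihood ratio per clean identity check = 1/6.
Target odds = 1/499.
Need (183/17) × (1/6)ⁿ ≤ 1/499, i.e. (1/6)ⁿ ≤ 17/91317.
(1/6)⁴ = 1/1296 is still above 17/91317 but (1/6)⁵ = 1/7776 is at or below it, so n = 5.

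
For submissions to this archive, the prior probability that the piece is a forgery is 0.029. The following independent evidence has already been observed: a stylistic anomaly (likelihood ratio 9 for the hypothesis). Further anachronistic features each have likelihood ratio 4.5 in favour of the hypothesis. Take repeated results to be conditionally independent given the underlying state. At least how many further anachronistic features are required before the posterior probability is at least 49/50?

4

Prior odds = 0.029/0.971 = 29/971.
Bayes factor of the evidence already in hand = 9.
Odds after that evidence = (29/971) × 9 = 261/971.
Target odds = 0.98/0.02 = 49.
Need 4.5ⁿ ≥ 49 ÷ (261/971) = 47579/261.
4.5³ = 91.125 falls short of 47579/261 but 4.5⁴ = 410.0625 reaches it, so n = 4.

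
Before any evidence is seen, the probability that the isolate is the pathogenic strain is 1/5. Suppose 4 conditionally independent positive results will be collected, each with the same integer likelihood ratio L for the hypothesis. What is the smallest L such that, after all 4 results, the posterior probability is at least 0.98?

4

Prior odds = 0.2/0.8 = 0.25.
Target odds = 0.98/0.02 = 49.
Need L⁴ ≥ 49 ÷ 0.25 = 196.
3⁴ = 81 < 196 ≤ 256 = 4⁴, so L = 4.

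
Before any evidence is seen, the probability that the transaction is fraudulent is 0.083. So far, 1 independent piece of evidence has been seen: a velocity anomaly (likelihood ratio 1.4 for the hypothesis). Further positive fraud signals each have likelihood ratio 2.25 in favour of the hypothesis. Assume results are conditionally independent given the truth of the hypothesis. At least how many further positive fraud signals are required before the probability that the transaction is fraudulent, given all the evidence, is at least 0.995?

Prior odds = 0.083/0.917 = 83/917.
Bayes factor of the evidence already in hand = 1.4.
Odds after that evidence = (83/917) × 1.4 = 83/655.
Target odds = 0.995/0.005 = 199.
Need 2.25ⁿ ≥ 199 ÷ (83/655) = 130345/83.
2.25⁹ = 387420489/262144 falls short of 130345/83 but 2.25¹⁰ ≈3325.26 reaches it, so n = 10.

10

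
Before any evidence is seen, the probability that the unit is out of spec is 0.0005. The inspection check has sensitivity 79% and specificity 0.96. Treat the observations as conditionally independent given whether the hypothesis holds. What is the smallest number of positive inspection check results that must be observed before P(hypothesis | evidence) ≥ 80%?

4

Prior odds = 0.0005/0.9995 = 1/1999.
False-positive rate = 1 − 0.96 = 0.04; likelihood ratio of a positive = 0.79/0.04 = 19.75.
Target odds: 0.8 ÷ 0.2 = 4.
Require 19.75ⁿ ≥ 4 ÷ (1/1999) = 7996.
19.75³ = 7703.734375 falls short of 7996 but 19.75⁴ = 38950081/256 reaches it, so n = 4.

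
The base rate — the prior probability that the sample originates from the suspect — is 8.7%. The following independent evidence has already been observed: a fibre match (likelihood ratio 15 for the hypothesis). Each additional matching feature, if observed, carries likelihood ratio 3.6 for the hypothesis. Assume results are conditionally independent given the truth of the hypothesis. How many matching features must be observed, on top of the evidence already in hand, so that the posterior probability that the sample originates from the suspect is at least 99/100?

Prior odds = 0.087/0.913 = 87/913.
Bayes factor of the evidence already in hand = 15.
Odds after that evidence = (87/913) × 15 = 1305/913.
Target odds = 0.99/0.01 = 99.
Need 3.6ⁿ ≥ 99 ÷ (1305/913) = 10043/145.
3.6³ = 46.656 falls short of 10043/145 but 3.6⁴ = 167.9616 reaches it, so n = 4.

4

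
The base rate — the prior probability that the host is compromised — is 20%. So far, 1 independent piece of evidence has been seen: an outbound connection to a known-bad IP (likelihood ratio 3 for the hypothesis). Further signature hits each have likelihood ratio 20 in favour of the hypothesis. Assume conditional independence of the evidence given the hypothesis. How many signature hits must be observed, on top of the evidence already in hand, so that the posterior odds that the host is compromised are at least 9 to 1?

Prior odds = 0.2/0.8 = 0.25.
Bayes factor of the evidence already in hand = 3.
Odds after that evidence = 0.25 × 3 = 0.75.
Target odds = 9.
Need 20ⁿ ≥ 9 ÷ 0.75 = 12.
20¹ = 20, which meets the required 12; so n = 1.

1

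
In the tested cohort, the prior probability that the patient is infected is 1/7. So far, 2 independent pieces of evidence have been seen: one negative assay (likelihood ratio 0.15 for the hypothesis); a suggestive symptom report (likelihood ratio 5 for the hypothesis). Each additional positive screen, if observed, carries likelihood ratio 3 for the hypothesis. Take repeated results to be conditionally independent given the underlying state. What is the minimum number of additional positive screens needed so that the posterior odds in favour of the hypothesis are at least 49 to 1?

Prior odds = (1/7)/(6/7) = 1/6.
Combined Bayes factor of the evidence already in hand = 0.15 × 5 = 0.75.
Odds after that evidence = (1/6) × 0.75 = 0.125.
Target odds = 49.
Need 3ⁿ ≥ 49 ÷ 0.125 = 392.
3⁵ = 243 falls short of 392 but 3⁶ = 729 reaches it, so n = 6.

6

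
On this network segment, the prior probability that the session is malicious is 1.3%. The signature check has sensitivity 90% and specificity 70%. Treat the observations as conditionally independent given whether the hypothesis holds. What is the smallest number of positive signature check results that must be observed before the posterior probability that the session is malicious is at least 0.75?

Prior odds = 0.013/0.987 = 13/987.
False-positive rate = 1 − 0.7 = 0.3; likelihood ratio of a positive = 0.9/0.3 = 3.
Target posterior odds = 0.75/0.25 = 3.
Require 3ⁿ ≥ 3 ÷ (13/987) = 2961/13.
3⁴ = 81 falls short of 2961/13 but 3⁵ = 243 reaches it, so n = 5.

5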